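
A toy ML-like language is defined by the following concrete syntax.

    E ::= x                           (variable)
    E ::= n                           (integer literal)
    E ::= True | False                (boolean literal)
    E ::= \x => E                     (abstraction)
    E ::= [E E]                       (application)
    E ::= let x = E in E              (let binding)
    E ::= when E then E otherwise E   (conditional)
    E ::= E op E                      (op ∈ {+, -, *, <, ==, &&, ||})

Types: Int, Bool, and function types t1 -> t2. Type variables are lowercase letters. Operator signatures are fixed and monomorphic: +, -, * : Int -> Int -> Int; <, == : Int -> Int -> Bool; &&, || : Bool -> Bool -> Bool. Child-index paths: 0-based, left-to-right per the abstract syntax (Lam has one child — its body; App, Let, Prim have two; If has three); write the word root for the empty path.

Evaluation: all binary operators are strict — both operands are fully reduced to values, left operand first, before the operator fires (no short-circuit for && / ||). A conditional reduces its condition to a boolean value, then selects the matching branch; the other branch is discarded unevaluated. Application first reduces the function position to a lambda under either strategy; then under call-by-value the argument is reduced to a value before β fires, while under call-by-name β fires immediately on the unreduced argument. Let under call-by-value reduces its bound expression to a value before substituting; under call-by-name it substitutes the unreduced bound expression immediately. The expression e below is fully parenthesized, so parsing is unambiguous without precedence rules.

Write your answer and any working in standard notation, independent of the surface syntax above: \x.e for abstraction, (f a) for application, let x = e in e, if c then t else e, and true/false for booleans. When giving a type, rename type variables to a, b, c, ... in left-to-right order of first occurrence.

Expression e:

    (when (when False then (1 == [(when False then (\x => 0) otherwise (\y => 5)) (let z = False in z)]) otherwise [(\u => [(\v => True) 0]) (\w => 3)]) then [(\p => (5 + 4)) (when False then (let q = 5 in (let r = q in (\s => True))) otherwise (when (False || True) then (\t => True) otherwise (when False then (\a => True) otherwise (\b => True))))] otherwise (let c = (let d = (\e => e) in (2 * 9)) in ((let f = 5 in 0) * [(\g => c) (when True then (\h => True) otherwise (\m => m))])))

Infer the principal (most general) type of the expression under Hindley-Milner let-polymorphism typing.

Working:
  unify Bool ~ Bool
  unify Int ~ Int
  unify Bool ~ Bool
\x._ : a -> Int
\y._ : b -> Int
  unify a -> Int ~ b -> Int
  unify a ~ b
  unify Int ~ Int
let z : Bool
z : Bool
  unify b -> Int ~ Bool -> c
  unify b ~ Bool
  unify Int ~ c
_ _ : Int
  unify Int ~ Int
\v._ : e -> Bool
  unify e -> Bool ~ Int -> f
  unify e ~ Int
  unify Bool ~ f
_ _ : Bool
\u._ : d -> Bool
\w._ : g -> Int
  unify d -> Bool ~ (g -> Int) -> h
  unify d ~ g -> Int
  unify Bool ~ h
_ _ : Bool
  unify Bool ~ Bool
  unify Bool ~ Bool
  unify Int ~ Int
  unify Int ~ Int
\p._ : i -> Int
  unify Bool ~ Bool
let q : Int
q : Int
let r : Int
\s._ : j -> Bool
  unify Bool ~ Bool
  unify Bool ~ Bool
  unify Bool ~ Bool
\t._ : k -> Bool
  unify Bool ~ Bool
\a._ : l -> Bool
\b._ : m -> Bool
  unify l -> Bool ~ m -> Bool
  unify l ~ m
  unify Bool ~ Bool
  unify k -> Bool ~ m -> Bool
  unify k ~ m
  unify Bool ~ Bool
  unify j -> Bool ~ m -> Bool
  unify j ~ m
  unify Bool ~ Bool
  unify i -> Int ~ (m -> Bool) -> n
  unify i ~ m -> Bool
  unify Int ~ n
_ _ : Int
e : o
\e._ : o -> o
let d : forall. o -> o
  unify Int ~ Int
  unify Int ~ Int
let c : Int
let f : Int
  unify Int ~ Int
c : Int
\g._ : p -> Int
  unify Bool ~ Bool
\h._ : q -> Bool
m : r
\m._ : r -> r
  unify q -> Bool ~ r -> r
  unify q ~ r
  unify Bool ~ r
  unify p -> Int ~ (Bool -> Bool) -> s
  unify p ~ Bool -> Bool
  unify Int ~ s
_ _ : Int
  unify Int ~ Int
  unify Int ~ Int

Answer: Int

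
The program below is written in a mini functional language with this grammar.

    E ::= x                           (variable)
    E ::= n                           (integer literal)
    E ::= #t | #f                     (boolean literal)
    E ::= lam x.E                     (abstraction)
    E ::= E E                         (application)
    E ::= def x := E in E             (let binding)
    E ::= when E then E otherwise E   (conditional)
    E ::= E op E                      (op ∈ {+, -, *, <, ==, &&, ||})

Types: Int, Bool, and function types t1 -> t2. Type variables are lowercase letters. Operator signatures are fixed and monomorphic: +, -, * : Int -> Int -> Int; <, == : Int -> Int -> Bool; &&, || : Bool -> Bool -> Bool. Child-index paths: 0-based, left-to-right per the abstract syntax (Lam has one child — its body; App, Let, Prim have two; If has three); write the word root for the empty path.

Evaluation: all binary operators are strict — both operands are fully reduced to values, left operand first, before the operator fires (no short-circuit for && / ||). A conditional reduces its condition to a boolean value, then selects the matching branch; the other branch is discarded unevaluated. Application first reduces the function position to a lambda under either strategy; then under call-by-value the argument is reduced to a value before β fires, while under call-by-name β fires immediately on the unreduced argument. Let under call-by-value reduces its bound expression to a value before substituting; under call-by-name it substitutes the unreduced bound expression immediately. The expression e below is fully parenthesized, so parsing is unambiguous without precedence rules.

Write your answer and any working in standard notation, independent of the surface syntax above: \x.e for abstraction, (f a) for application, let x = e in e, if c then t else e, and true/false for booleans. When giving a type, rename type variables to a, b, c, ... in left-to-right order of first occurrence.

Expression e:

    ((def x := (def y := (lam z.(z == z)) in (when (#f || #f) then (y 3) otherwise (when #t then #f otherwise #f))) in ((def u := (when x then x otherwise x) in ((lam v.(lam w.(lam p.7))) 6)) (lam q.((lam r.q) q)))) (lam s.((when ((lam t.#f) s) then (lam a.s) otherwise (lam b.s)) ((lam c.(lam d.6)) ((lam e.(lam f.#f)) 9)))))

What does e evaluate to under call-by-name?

Working:
step 0: ((let x = (let y = (\z.(z == z)) in (if (false || false) then (y 3) else (if true then false else false))) in ((let u = (if x then x else x) in ((\v.(\w.(\p.7))) 6)) (\q.((\r.q) q)))) (\s.((if ((\t.false) s) then (\a.s) else (\b.s)) ((\c.(\d.6)) ((\e.(\f.false)) 9)))))
step 1: [let@0] (((let u = (if (let y = (\z.(z == z)) in (if (false || false) then (y 3) else (if true then false else false))) then (let y = (\z.(z == z)) in (if (false || false) then (y 3) else (if true then false else false))) else (let y = (\z.(z == z)) in (if (false || false) then (y 3) else (if true then false else false)))) in ((\v.(\w.(\p.7))) 6)) (\q.((\r.q) q))) (\s.((if ((\t.false) s) then (\a.s) else (\b.s)) ((\c.(\d.6)) ((\e.(\f.false)) 9)))))
step 2: [let@0.0] ((((\v.(\w.(\p.7))) 6) (\q.((\r.q) q))) (\s.((if ((\t.false) s) then (\a.s) else (\b.s)) ((\c.(\d.6)) ((\e.(\f.false)) 9)))))
step 3: [beta@0.0] (((\w.(\p.7)) (\q.((\r.q) q))) (\s.((if ((\t.false) s) then (\a.s) else (\b.s)) ((\c.(\d.6)) ((\e.(\f.false)) 9)))))
step 4: [beta@0] ((\p.7) (\s.((if ((\t.false) s) then (\a.s) else (\b.s)) ((\c.(\d.6)) ((\e.(\f.false)) 9)))))
step 5: [beta@root] 7

Answer: 7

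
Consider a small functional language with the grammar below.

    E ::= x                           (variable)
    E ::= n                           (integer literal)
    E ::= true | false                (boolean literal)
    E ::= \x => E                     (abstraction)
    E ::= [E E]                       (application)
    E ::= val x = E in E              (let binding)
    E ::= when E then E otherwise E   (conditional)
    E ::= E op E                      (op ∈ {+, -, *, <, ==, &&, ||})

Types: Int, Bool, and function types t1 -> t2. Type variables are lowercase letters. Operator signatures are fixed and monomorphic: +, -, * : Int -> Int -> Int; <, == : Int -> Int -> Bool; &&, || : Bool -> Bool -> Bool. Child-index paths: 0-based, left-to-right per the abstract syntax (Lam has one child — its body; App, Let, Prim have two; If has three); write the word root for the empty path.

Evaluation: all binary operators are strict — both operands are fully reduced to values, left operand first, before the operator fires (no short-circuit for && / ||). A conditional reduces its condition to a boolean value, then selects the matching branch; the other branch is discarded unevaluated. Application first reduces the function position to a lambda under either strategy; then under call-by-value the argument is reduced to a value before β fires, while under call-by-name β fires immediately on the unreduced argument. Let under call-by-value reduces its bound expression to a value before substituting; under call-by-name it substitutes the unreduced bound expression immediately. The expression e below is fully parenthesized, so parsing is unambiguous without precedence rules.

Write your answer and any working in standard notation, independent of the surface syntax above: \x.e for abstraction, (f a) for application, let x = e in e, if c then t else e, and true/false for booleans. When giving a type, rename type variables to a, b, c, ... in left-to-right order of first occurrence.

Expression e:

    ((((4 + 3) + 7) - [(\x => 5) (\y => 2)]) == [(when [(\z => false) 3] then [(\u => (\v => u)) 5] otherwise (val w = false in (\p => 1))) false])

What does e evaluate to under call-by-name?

Derivation:
step 0: ((((4 + 3) + 7) - ((\x.5) (\y.2))) == ((if ((\z.false) 3) then ((\u.(\v.u)) 5) else (let w = false in (\p.1))) false))
step 1: [delta@0.0.0] (((7 + 7) - ((\x.5) (\y.2))) == ((if ((\z.false) 3) then ((\u.(\v.u)) 5) else (let w = false in (\p.1))) false))
step 2: [delta@0.0] ((14 - ((\x.5) (\y.2))) == ((if ((\z.false) 3) then ((\u.(\v.u)) 5) else (let w = false in (\p.1))) false))
step 3: [beta@0.1] ((14 - 5) == ((if ((\z.false) 3) then ((\u.(\v.u)) 5) else (let w = false in (\p.1))) false))
step 4: [delta@0] (9 == ((if ((\z.false) 3) then ((\u.(\v.u)) 5) else (let w = false in (\p.1))) false))
step 5: [beta@1.0.0] (9 == ((if false then ((\u.(\v.u)) 5) else (let w = false in (\p.1))) false))
step 6: [if@1.0] (9 == ((let w = false in (\p.1)) false))
step 7: [let@1.0] (9 == ((\p.1) false))
step 8: [beta@1] (9 == 1)
step 9: [delta@root] false

Answer: false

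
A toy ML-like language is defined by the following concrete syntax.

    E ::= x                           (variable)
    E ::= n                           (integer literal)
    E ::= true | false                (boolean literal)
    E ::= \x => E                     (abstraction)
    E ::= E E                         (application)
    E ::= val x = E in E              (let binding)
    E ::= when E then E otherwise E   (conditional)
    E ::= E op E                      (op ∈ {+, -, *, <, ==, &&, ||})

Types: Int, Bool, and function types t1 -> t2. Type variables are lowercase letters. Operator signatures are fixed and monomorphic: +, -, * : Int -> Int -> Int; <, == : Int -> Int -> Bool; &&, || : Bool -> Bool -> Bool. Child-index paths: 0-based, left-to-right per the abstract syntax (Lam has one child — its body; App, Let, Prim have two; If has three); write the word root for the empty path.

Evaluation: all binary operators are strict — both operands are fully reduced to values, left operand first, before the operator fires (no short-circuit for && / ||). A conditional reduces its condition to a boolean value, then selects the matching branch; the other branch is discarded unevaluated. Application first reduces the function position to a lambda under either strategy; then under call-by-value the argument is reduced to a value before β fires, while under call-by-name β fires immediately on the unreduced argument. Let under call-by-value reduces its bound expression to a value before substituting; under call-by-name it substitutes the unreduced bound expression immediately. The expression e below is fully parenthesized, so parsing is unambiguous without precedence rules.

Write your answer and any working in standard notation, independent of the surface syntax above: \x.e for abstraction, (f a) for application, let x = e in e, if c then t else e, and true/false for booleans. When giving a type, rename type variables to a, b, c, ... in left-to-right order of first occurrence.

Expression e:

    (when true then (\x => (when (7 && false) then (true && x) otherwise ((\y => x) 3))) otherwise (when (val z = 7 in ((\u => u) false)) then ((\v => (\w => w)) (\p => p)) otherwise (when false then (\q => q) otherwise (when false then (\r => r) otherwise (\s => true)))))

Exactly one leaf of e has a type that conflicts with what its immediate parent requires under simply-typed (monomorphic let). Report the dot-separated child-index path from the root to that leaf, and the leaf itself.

Trace:
  unify Bool ~ Bool
  unify Int ~ Bool
  FAIL: mismatch Int ~ Bool

Answer: 1.0.0.0 : 7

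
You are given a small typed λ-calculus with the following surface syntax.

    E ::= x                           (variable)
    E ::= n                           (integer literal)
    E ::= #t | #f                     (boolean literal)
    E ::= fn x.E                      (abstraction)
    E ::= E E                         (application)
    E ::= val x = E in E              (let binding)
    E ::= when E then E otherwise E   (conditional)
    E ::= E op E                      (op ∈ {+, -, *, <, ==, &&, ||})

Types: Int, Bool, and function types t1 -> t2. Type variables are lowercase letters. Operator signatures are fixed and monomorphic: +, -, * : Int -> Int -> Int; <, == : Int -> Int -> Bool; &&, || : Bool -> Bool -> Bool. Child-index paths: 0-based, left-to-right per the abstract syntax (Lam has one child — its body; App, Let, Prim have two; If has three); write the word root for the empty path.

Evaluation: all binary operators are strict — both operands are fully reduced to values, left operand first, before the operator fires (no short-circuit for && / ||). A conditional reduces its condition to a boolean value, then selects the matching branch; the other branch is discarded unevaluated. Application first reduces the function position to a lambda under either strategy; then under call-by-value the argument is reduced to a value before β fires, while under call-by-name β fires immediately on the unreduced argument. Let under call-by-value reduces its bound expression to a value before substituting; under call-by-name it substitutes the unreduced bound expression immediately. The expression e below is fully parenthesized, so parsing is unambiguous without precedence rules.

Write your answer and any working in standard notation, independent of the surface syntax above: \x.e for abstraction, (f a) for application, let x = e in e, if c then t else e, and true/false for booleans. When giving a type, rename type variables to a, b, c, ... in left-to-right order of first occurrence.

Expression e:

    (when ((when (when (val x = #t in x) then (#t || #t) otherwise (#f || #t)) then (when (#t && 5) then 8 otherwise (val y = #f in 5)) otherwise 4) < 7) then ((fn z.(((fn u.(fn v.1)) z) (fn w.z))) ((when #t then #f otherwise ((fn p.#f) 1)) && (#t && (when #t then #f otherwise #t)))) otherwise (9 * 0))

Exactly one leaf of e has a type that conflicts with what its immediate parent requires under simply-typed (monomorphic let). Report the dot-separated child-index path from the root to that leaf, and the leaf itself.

Answer: 0.0.1.0.1 : 5

Working:
let x : Bool
x : Bool
  unify Bool ~ Bool
  unify Bool ~ Bool
  unify Bool ~ Bool
  unify Bool ~ Bool
  unify Bool ~ Bool
  unify Bool ~ Bool
  unify Bool ~ Bool
  unify Bool ~ Bool
  unify Int ~ Bool
  FAIL: mismatch Int ~ Bool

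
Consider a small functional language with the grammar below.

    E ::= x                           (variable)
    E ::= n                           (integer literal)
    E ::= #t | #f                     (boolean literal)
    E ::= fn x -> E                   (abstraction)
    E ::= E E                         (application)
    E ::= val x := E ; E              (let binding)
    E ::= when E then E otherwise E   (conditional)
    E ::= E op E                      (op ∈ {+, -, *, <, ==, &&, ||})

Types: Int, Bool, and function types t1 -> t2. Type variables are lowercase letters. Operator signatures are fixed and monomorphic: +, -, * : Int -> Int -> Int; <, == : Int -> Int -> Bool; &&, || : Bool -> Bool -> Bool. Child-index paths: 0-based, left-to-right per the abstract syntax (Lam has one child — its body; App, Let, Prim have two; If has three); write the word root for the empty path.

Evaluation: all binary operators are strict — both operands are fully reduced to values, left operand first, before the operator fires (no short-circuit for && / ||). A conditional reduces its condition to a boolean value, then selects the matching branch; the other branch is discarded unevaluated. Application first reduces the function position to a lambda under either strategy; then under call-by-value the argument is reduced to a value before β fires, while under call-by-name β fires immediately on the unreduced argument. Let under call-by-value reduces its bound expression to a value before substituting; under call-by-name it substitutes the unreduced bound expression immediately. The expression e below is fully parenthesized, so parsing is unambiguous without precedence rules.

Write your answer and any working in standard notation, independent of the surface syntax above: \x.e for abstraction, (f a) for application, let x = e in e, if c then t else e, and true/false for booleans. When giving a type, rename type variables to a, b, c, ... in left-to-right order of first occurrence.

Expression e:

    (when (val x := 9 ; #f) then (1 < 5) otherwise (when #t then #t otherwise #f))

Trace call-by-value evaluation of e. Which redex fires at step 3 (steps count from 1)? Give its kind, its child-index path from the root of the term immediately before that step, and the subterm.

Derivation:
step 0: (if (let x = 9 in false) then (1 < 5) else (if true then true else false))
step 1: [let@0] (if false then (1 < 5) else (if true then true else false))
step 2: [if@root] (if true then true else false)
step 3: [if@root] true

Answer: if at root : (if true then true else false)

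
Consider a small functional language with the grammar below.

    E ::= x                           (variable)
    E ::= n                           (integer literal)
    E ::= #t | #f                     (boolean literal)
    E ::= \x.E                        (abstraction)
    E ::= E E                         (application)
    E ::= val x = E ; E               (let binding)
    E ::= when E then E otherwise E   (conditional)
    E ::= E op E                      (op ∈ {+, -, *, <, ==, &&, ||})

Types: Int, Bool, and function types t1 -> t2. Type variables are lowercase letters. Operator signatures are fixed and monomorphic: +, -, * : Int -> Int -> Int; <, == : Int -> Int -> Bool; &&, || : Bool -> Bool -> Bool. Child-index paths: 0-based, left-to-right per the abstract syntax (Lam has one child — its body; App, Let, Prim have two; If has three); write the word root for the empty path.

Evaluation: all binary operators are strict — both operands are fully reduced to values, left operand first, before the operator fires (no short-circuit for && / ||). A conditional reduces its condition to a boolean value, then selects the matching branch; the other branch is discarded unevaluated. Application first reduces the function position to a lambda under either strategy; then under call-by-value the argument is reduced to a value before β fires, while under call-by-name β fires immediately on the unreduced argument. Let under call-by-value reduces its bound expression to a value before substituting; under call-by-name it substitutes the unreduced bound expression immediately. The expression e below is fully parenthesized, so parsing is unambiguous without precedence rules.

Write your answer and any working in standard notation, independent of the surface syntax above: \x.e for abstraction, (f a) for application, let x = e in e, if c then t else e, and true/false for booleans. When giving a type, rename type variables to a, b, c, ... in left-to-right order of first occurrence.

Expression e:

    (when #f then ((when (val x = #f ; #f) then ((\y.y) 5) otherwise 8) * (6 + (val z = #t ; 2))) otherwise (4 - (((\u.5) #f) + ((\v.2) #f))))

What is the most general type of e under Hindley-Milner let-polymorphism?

Derivation:
  unify Bool ~ Bool
let x : Bool
  unify Bool ~ Bool
y : a
\y._ : a -> a
  unify a -> a ~ Int -> b
  unify a ~ Int
  unify Int ~ b
_ _ : Int
  unify Int ~ Int
  unify Int ~ Int
  unify Int ~ Int
let z : Bool
  unify Int ~ Int
  unify Int ~ Int
  unify Int ~ Int
\u._ : c -> Int
  unify c -> Int ~ Bool -> d
  unify c ~ Bool
  unify Int ~ d
_ _ : Int
  unify Int ~ Int
\v._ : e -> Int
  unify e -> Int ~ Bool -> f
  unify e ~ Bool
  unify Int ~ f
_ _ : Int
  unify Int ~ Int
  unify Int ~ Int
  unify Int ~ Int

Answer: Int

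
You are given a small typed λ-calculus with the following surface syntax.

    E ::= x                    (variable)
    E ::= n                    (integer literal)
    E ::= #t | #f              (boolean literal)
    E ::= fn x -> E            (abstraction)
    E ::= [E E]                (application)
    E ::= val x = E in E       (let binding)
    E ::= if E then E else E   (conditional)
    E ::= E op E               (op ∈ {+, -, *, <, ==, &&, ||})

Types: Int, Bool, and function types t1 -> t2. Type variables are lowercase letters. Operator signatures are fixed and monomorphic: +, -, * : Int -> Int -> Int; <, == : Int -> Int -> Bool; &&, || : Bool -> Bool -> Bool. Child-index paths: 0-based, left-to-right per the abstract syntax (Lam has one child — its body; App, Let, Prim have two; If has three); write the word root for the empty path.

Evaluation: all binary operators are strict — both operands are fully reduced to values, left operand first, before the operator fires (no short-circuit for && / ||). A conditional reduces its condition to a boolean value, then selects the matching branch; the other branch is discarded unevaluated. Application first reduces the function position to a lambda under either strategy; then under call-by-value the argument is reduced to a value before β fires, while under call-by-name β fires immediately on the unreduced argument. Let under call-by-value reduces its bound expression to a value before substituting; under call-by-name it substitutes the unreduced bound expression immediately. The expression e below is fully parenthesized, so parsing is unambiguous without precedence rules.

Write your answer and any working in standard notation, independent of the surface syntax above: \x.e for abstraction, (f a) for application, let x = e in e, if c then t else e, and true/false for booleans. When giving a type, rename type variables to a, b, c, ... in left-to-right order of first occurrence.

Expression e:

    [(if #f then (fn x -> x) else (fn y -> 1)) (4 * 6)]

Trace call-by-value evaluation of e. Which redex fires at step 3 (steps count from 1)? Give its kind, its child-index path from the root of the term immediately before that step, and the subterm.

Derivation:
step 0: ((if false then (\x.x) else (\y.1)) (4 * 6))
step 1: [if@0] ((\y.1) (4 * 6))
step 2: [delta@1] ((\y.1) 24)
step 3: [beta@root] 1

Answer: beta at root : ((\y.1) 24)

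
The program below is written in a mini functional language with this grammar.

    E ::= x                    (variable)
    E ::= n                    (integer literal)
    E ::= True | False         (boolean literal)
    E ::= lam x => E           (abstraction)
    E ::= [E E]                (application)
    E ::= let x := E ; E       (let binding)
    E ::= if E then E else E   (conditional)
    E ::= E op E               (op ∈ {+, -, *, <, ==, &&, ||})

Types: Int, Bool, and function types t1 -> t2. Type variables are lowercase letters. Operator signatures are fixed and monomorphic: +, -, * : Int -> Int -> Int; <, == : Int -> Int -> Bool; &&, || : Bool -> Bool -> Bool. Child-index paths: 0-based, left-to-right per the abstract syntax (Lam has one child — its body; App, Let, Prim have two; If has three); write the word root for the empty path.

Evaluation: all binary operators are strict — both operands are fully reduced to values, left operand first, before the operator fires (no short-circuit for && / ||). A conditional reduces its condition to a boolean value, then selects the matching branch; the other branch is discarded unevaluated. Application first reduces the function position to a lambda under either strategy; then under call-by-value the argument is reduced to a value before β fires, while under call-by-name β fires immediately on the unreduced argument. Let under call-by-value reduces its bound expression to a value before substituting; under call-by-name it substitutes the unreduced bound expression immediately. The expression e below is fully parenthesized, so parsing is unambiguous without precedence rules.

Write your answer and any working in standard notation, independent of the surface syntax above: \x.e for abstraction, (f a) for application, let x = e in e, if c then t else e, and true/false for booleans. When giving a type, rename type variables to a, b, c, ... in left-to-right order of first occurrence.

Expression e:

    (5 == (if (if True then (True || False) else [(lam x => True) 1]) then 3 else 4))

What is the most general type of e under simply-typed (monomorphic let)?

Trace:
  unify Int ~ Int
  unify Bool ~ Bool
  unify Bool ~ Bool
  unify Bool ~ Bool
\x._ : a -> Bool
  unify a -> Bool ~ Int -> b
  unify a ~ Int
  unify Bool ~ b
_ _ : Bool
  unify Bool ~ Bool
  unify Bool ~ Bool
  unify Int ~ Int
  unify Int ~ Int

Answer: Bool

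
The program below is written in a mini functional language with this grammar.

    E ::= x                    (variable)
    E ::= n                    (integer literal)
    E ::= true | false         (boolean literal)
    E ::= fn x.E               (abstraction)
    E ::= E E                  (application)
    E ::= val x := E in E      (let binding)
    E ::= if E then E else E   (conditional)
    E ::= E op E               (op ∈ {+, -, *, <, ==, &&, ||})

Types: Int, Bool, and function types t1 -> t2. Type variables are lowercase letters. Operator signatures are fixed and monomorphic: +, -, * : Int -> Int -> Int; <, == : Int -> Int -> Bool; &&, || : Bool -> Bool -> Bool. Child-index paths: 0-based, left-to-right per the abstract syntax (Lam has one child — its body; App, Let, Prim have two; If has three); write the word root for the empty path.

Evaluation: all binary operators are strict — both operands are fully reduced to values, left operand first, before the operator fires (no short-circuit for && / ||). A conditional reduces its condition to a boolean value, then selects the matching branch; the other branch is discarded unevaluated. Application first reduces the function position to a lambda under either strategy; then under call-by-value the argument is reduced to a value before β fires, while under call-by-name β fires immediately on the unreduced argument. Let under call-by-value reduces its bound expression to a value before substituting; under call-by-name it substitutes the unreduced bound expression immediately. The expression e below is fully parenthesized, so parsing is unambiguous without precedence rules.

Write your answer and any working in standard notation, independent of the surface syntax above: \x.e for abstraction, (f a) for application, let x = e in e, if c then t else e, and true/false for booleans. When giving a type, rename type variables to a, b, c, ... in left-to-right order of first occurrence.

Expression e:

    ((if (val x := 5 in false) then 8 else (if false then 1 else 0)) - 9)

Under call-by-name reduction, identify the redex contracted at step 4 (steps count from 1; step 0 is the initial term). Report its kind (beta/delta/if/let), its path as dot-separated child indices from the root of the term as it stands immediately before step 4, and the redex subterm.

Answer: delta at root : (0 - 9)

Trace:
step 0: ((if (let x = 5 in false) then 8 else (if false then 1 else 0)) - 9)
step 1: [let@0.0] ((if false then 8 else (if false then 1 else 0)) - 9)
step 2: [if@0] ((if false then 1 else 0) - 9)
step 3: [if@0] (0 - 9)
step 4: [delta@root] -9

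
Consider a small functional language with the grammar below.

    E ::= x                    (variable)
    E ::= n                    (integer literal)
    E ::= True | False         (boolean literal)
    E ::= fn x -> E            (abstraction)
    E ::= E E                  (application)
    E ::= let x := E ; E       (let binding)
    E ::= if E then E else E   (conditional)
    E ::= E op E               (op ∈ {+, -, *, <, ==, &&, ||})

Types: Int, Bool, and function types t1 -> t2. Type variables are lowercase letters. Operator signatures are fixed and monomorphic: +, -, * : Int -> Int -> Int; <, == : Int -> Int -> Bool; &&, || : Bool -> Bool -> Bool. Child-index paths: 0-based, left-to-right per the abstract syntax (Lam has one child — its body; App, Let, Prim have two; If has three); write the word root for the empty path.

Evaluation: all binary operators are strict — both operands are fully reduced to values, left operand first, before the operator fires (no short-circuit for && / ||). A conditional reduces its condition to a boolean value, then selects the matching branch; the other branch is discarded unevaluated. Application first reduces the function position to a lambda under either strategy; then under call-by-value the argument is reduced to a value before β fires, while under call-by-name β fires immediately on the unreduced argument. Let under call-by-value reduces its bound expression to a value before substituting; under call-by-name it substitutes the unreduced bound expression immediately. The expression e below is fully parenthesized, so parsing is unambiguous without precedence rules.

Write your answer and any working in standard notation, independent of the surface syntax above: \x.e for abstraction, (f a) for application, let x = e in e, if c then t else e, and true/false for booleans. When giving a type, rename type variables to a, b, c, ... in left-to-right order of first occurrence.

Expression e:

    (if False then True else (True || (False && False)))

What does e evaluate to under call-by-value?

Answer: true

Trace:
step 0: (if false then true else (true || (false && false)))
step 1: [if@root] (true || (false && false))
step 2: [delta@1] (true || false)
step 3: [delta@root] true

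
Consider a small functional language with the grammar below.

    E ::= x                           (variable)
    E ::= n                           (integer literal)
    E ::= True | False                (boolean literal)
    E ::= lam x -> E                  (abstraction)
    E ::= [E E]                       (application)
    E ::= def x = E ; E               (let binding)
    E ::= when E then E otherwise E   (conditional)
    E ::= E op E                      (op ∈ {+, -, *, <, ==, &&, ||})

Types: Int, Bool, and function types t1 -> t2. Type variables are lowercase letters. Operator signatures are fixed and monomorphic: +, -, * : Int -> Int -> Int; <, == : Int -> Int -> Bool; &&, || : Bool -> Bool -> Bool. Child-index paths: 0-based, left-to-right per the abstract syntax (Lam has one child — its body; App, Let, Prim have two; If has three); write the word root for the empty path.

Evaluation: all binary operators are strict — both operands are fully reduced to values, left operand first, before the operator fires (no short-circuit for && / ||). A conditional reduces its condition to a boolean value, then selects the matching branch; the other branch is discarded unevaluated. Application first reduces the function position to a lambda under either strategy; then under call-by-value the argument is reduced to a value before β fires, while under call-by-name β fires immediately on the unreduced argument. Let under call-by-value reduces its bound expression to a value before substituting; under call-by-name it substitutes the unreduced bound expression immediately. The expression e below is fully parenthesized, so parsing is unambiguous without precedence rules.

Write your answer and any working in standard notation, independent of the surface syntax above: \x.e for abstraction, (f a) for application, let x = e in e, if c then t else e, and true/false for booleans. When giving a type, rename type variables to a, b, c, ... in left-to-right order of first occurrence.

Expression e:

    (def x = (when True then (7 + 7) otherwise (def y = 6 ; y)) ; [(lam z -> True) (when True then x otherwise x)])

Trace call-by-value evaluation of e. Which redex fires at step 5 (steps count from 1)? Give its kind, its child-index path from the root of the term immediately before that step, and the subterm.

Trace:
step 0: (let x = (if true then (7 + 7) else (let y = 6 in y)) in ((\z.true) (if true then x else x)))
step 1: [if@0] (let x = (7 + 7) in ((\z.true) (if true then x else x)))
step 2: [delta@0] (let x = 14 in ((\z.true) (if true then x else x)))
step 3: [let@root] ((\z.true) (if true then 14 else 14))
step 4: [if@1] ((\z.true) 14)
step 5: [beta@root] true

Answer: beta at root : ((\z.true) 14)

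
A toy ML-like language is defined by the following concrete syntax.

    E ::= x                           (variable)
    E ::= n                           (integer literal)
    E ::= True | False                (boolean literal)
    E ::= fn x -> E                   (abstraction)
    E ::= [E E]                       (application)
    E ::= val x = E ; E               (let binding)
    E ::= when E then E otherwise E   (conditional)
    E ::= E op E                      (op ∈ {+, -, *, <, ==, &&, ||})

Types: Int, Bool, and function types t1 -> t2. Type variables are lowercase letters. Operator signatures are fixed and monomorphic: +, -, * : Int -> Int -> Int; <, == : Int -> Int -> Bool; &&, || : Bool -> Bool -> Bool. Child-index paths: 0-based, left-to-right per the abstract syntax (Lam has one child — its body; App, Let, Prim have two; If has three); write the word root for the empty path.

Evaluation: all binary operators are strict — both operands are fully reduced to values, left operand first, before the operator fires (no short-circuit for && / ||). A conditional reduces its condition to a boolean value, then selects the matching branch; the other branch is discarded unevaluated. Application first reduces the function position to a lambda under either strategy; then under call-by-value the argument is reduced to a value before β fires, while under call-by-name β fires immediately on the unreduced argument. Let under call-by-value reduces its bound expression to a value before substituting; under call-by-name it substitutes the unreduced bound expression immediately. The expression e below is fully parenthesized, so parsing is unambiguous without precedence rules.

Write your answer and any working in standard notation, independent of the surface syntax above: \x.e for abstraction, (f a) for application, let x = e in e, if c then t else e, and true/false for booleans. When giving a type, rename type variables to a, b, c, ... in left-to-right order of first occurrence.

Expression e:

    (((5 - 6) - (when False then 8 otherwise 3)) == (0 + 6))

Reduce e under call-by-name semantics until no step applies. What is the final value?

Answer: false

Trace:
step 0: (((5 - 6) - (if false then 8 else 3)) == (0 + 6))
step 1: [delta@0.0] ((-1 - (if false then 8 else 3)) == (0 + 6))
step 2: [if@0.1] ((-1 - 3) == (0 + 6))
step 3: [delta@0] (-4 == (0 + 6))
step 4: [delta@1] (-4 == 6)
step 5: [delta@root] false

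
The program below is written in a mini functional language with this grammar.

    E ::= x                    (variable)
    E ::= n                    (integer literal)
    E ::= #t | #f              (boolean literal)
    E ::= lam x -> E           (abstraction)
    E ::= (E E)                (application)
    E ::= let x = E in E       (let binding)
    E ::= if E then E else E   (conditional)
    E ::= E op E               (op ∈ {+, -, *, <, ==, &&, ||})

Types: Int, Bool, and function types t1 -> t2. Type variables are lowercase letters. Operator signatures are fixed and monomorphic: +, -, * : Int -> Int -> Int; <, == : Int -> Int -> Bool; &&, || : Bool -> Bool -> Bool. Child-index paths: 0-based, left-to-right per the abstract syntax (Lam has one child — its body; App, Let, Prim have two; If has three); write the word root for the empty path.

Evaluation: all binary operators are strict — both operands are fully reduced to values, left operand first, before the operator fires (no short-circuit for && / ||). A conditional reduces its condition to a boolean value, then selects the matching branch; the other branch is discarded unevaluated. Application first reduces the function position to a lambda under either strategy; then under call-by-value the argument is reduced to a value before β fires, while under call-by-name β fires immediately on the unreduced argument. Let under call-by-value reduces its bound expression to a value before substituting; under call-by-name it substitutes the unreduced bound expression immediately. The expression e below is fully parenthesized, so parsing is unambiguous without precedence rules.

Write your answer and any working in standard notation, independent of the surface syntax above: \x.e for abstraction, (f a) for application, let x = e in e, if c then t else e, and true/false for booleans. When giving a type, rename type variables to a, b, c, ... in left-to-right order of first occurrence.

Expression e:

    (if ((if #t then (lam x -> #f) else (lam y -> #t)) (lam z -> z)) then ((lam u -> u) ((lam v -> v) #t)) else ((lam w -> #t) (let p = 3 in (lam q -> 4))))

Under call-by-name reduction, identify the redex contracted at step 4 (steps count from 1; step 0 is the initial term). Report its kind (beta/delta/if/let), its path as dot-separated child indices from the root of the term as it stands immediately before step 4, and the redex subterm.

Answer: beta at root : ((\w.true) (let p = 3 in (\q.4)))

Working:
step 0: (if ((if true then (\x.false) else (\y.true)) (\z.z)) then ((\u.u) ((\v.v) true)) else ((\w.true) (let p = 3 in (\q.4))))
step 1: [if@0.0] (if ((\x.false) (\z.z)) then ((\u.u) ((\v.v) true)) else ((\w.true) (let p = 3 in (\q.4))))
step 2: [beta@0] (if false then ((\u.u) ((\v.v) true)) else ((\w.true) (let p = 3 in (\q.4))))
step 3: [if@root] ((\w.true) (let p = 3 in (\q.4)))
step 4: [beta@root] true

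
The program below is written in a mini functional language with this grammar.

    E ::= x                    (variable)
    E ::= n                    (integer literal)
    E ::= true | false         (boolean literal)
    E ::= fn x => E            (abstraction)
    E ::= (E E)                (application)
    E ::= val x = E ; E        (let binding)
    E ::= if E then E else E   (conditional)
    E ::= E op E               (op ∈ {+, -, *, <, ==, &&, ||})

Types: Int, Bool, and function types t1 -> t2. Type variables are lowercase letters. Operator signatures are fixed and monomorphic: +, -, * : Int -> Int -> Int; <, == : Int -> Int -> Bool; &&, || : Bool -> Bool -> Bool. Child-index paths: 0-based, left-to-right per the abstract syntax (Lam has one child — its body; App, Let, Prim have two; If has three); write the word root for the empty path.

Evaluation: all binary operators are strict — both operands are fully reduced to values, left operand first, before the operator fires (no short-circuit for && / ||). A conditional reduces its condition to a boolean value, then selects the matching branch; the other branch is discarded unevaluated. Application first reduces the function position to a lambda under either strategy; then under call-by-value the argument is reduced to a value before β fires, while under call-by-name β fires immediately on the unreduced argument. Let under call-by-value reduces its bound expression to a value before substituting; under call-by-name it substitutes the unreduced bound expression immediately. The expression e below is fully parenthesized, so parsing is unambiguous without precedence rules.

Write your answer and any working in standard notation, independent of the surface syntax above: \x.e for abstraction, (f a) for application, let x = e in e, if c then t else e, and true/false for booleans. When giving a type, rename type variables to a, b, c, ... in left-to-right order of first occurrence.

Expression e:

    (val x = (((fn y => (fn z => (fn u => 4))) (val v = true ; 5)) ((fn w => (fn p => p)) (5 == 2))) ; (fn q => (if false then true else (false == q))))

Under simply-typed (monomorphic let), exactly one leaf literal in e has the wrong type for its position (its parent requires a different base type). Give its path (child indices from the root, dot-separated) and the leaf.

Answer: 1.0.2.0 : false

Trace:
\u._ : c -> Int
\z._ : b -> c -> Int
\y._ : a -> b -> c -> Int
let v : Bool
  unify a -> b -> c -> Int ~ Int -> d
  unify a ~ Int
  unify b -> c -> Int ~ d
_ _ : b -> c -> Int
p : f
\p._ : f -> f
\w._ : e -> f -> f
  unify Int ~ Int
  unify Int ~ Int
  unify e -> f -> f ~ Bool -> g
  unify e ~ Bool
  unify f -> f ~ g
_ _ : f -> f
  unify b -> c -> Int ~ (f -> f) -> h
  unify b ~ f -> f
  unify c -> Int ~ h
_ _ : c -> Int
let x : c -> Int
  unify Bool ~ Bool
  unify Bool ~ Int
  FAIL: mismatch Bool ~ Int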